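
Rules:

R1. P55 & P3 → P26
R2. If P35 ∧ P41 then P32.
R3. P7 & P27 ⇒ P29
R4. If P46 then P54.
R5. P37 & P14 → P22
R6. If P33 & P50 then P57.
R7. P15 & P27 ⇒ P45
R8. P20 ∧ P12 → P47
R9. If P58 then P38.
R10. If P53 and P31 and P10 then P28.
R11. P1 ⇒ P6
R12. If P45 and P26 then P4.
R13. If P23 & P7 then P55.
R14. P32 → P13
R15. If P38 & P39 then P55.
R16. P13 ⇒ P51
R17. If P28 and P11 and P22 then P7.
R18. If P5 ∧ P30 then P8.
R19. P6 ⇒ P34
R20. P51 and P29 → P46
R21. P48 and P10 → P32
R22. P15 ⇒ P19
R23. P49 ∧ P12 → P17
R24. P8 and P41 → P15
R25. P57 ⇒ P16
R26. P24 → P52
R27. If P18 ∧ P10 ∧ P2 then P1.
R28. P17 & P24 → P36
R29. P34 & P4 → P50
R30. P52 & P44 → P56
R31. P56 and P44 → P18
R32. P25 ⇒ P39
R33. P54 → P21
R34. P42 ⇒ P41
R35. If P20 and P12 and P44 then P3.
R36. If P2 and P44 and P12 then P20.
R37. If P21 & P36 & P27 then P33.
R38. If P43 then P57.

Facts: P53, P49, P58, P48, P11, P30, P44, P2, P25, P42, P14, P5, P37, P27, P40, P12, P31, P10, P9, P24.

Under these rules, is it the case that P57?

Yes

P22  (by R5: P37, P14)
P38  (by R9: P58)
P28  (by R10: P53, P31, P10)
P7  (by R17: P28, P11, P22)
P8  (by R18: P5, P30)
P32  (by R21: P48, P10)
P17  (by R23: P49, P12)
P52  (by R26: P24)
P36  (by R28: P17, P24)
P56  (by R30: P52, P44)
P18  (by R31: P56, P44)
P39  (by R32: P25)
P41  (by R34: P42)
P20  (by R36: P2, P44, P12)
P29  (by R3: P7, P27)
P13  (by R14: P32)
P55  (by R15: P38, P39)
P51  (by R16: P13)
P46  (by R20: P51, P29)
P15  (by R24: P8, P41)
P1  (by R27: P18, P10, P2)
P3  (by R35: P20, P12, P44)
P26  (by R1: P55, P3)
P54  (by R4: P46)
P45  (by R7: P15, P27)
P6  (by R11: P1)
P4  (by R12: P45, P26)
P34  (by R19: P6)
P50  (by R29: P34, P4)
P21  (by R33: P54)
P33  (by R37: P21, P36, P27)
P57  (by R6: P33, P50)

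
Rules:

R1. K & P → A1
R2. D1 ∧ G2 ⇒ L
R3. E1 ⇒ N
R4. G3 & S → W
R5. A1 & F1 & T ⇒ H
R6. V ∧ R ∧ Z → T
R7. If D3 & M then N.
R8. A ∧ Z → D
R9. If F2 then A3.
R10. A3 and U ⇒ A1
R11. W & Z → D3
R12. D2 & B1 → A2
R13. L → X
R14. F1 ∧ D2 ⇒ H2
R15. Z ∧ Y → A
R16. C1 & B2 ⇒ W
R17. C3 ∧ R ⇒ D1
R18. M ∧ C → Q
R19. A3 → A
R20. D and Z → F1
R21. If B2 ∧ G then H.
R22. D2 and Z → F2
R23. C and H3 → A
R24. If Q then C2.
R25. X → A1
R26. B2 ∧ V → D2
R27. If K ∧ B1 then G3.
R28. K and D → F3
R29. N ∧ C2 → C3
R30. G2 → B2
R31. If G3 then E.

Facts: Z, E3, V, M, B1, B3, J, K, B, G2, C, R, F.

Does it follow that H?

No

Forward chaining from the given facts derives: T, Q, C2, G3, B2, E, D2, A2, F2, A3, A, D, F1, F3, H2.
Rules concluding H: R5 needs A1; R21 needs G — none of these are established.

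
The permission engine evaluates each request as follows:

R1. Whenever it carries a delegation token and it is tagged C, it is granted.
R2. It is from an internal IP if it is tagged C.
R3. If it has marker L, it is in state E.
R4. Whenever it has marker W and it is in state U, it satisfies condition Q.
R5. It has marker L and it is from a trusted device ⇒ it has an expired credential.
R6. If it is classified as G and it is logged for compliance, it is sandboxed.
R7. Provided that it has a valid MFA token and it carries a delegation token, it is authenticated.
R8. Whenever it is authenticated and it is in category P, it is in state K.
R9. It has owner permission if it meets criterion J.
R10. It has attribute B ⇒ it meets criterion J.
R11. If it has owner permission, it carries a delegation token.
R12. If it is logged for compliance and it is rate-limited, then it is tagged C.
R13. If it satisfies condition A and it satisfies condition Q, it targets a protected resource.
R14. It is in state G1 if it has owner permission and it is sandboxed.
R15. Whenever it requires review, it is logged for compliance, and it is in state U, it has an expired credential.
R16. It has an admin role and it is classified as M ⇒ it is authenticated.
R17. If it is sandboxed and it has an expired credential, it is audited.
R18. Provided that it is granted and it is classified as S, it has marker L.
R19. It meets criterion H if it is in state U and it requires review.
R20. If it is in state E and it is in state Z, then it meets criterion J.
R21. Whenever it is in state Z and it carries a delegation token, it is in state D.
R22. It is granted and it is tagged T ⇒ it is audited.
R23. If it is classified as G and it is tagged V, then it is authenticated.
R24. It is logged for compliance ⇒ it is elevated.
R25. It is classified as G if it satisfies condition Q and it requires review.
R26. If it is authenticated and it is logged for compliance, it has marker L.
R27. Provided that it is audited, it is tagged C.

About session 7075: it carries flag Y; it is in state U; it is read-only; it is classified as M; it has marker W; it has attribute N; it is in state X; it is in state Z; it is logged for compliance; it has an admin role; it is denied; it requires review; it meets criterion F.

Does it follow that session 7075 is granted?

Yes

By R4 (it has marker W, it is in state U): it satisfies condition Q.
By R15 (it requires review, it is logged for compliance, it is in state U): it has an expired credential.
By R16 (it has an admin role, it is classified as M): it is authenticated.
By R25 (it satisfies condition Q, it requires review): it is classified as G.
By R26 (it is authenticated, it is logged for compliance): it has marker L.
By R3 (it has marker L): it is in state E.
By R6 (it is classified as G, it is logged for compliance): it is sandboxed.
By R17 (it is sandboxed, it has an expired credential): it is audited.
By R20 (it is in state E, it is in state Z): it meets criterion J.
By R27 (it is audited): it is tagged C.
By R9 (it meets criterion J): it has owner permission.
By R11 (it has owner permission): it carries a delegation token.
By R1 (it carries a delegation token, it is tagged C): it is granted.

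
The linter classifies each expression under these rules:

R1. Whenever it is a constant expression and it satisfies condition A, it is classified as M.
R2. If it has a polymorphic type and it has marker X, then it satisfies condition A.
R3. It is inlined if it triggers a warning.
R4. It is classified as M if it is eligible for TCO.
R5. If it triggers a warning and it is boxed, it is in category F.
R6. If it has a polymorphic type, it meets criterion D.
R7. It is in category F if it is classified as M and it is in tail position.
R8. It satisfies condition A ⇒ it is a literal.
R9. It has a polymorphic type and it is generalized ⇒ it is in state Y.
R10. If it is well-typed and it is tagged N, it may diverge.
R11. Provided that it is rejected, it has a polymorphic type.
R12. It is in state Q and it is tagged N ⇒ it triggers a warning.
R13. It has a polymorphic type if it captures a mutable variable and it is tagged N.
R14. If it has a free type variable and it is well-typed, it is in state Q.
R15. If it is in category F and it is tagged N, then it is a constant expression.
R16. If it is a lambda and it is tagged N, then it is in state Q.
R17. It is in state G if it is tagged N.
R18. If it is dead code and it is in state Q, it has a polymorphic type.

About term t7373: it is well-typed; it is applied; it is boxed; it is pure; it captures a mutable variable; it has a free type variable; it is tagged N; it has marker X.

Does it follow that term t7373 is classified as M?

By R13 (it captures a mutable variable, it is tagged N): it has a polymorphic type.
By R14 (it has a free type variable, it is well-typed): it is in state Q.
By R2 (it has a polymorphic type, it has marker X): it satisfies condition A.
By R12 (it is in state Q, it is tagged N): it triggers a warning.
By R5 (it triggers a warning, it is boxed): it is in category F.
By R15 (it is in category F, it is tagged N): it is a constant expression.
By R1 (it is a constant expression, it satisfies condition A): it is classified as M.

Yes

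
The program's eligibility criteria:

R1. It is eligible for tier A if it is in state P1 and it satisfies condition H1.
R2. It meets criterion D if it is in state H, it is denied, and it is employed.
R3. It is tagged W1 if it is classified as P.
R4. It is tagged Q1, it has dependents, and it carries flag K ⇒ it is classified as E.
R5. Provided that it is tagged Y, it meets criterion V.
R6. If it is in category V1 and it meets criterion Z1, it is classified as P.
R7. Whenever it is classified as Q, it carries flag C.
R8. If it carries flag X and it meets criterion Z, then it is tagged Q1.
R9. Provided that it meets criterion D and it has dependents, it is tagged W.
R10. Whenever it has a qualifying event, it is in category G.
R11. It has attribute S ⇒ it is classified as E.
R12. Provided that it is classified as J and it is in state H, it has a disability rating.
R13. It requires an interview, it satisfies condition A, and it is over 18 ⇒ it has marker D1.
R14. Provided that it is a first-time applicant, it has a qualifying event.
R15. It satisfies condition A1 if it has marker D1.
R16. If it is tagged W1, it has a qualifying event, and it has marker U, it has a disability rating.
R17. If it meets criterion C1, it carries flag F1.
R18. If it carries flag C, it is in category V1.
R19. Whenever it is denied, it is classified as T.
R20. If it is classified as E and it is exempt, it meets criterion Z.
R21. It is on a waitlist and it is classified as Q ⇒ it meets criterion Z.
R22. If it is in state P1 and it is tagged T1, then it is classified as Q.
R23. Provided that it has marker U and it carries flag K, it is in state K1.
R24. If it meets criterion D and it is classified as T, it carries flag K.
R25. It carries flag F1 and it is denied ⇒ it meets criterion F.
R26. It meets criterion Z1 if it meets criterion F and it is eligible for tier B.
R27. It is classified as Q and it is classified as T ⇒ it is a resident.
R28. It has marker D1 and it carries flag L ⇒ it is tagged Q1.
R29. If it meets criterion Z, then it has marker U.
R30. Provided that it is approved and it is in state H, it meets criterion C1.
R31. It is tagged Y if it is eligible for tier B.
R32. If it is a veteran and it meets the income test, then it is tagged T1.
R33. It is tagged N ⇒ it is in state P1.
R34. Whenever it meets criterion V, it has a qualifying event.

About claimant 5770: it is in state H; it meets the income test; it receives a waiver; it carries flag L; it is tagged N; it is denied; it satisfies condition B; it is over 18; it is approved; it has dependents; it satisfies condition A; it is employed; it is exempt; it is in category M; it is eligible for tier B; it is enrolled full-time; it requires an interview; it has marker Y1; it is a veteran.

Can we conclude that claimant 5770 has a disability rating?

Yes

By R2 (it is in state H, it is denied, it is employed): it meets criterion D.
By R13 (it requires an interview, it satisfies condition A, it is over 18): it has marker D1.
By R19 (it is denied): it is classified as T.
By R24 (it meets criterion D, it is classified as T): it carries flag K.
By R28 (it has marker D1, it carries flag L): it is tagged Q1.
By R30 (it is approved, it is in state H): it meets criterion C1.
By R31 (it is eligible for tier B): it is tagged Y.
By R32 (it is a veteran, it meets the income test): it is tagged T1.
By R33 (it is tagged N): it is in state P1.
By R4 (it is tagged Q1, it has dependents, it carries flag K): it is classified as E.
By R5 (it is tagged Y): it meets criterion V.
By R17 (it meets criterion C1): it carries flag F1.
By R20 (it is classified as E, it is exempt): it meets criterion Z.
By R22 (it is in state P1, it is tagged T1): it is classified as Q.
By R25 (it carries flag F1, it is denied): it meets criterion F.
By R26 (it meets criterion F, it is eligible for tier B): it meets criterion Z1.
By R29 (it meets criterion Z): it has marker U.
By R34 (it meets criterion V): it has a qualifying event.
By R7 (it is classified as Q): it carries flag C.
By R18 (it carries flag C): it is in category V1.
By R6 (it is in category V1, it meets criterion Z1): it is classified as P.
By R3 (it is classified as P): it is tagged W1.
By R16 (it is tagged W1, it has a qualifying event, it has marker U): it has a disability rating.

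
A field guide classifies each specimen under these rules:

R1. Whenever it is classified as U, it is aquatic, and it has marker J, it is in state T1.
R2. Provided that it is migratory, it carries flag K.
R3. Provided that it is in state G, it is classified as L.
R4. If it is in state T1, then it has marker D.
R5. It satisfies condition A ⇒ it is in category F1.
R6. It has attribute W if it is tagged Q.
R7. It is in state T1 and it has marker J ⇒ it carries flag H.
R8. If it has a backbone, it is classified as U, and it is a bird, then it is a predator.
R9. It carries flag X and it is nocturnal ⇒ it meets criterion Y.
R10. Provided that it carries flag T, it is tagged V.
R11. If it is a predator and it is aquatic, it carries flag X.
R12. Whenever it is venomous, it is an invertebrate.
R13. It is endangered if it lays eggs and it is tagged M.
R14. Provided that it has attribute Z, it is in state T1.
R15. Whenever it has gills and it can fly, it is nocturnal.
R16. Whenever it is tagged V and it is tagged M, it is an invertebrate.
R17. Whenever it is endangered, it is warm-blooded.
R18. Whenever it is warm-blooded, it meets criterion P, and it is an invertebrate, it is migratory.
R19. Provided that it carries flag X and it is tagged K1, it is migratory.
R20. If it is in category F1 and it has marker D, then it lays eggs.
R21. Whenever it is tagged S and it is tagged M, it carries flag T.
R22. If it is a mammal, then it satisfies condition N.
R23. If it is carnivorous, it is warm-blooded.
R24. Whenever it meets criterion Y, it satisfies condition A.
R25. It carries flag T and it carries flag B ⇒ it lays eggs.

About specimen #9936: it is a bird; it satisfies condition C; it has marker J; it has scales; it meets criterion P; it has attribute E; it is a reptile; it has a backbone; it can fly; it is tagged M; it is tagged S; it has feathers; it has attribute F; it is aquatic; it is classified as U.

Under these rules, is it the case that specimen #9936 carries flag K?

No

Forward chaining from the given facts derives: is in state T1, has marker D, carries flag H, is a predator, carries flag X, carries flag T, is tagged V, is an invertebrate.
The only rule concluding "it carries flag K" is R2, which needs "it is migratory"; that is never established.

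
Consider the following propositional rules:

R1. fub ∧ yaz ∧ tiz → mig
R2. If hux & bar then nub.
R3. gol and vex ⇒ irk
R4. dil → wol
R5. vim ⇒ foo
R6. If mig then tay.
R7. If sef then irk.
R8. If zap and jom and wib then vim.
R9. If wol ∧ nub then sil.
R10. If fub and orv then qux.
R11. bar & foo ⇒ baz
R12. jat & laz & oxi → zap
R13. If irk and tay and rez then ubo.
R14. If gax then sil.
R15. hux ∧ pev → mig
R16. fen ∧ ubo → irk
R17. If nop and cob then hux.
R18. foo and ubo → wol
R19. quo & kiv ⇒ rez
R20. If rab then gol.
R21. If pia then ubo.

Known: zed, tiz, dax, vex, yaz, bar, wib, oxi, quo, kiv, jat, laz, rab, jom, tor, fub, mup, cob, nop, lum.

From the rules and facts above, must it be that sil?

mig  (by R1: fub, yaz, tiz)
tay  (by R6: mig)
zap  (by R12: jat, laz, oxi)
hux  (by R17: nop, cob)
rez  (by R19: quo, kiv)
gol  (by R20: rab)
nub  (by R2: hux, bar)
irk  (by R3: gol, vex)
vim  (by R8: zap, jom, wib)
ubo  (by R13: irk, tay, rez)
foo  (by R5: vim)
wol  (by R18: foo, ubo)
sil  (by R9: wol, nub)

Yes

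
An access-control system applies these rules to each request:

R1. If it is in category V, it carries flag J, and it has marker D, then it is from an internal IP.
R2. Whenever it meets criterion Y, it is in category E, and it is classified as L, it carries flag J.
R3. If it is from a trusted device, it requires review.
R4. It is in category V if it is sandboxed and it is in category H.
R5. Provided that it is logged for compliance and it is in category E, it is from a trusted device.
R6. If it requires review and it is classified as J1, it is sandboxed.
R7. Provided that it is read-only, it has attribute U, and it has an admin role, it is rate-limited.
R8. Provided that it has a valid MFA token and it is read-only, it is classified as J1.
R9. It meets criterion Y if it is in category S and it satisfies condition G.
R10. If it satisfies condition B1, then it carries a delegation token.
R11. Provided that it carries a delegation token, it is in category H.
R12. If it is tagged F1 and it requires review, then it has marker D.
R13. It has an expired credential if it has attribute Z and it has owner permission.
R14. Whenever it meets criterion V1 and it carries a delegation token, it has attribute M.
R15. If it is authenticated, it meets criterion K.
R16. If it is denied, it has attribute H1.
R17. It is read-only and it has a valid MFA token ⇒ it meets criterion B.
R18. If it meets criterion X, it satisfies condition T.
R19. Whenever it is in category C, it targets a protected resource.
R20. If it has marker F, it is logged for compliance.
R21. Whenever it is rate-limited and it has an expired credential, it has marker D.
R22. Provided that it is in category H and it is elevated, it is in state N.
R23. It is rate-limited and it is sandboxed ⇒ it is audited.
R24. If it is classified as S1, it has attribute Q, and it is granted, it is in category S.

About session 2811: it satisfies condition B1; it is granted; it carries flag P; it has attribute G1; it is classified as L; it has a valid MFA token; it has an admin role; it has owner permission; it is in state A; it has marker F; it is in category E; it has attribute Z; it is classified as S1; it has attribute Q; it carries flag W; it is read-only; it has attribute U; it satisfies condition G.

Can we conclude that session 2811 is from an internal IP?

Yes

By R7 (it is read-only, it has attribute U, it has an admin role): it is rate-limited.
By R8 (it has a valid MFA token, it is read-only): it is classified as J1.
By R10 (it satisfies condition B1): it carries a delegation token.
By R11 (it carries a delegation token): it is in category H.
By R13 (it has attribute Z, it has owner permission): it has an expired credential.
By R20 (it has marker F): it is logged for compliance.
By R21 (it is rate-limited, it has an expired credential): it has marker D.
By R24 (it is classified as S1, it has attribute Q, it is granted): it is in category S.
By R5 (it is logged for compliance, it is in category E): it is from a trusted device.
By R9 (it is in category S, it satisfies condition G): it meets criterion Y.
By R2 (it meets criterion Y, it is in category E, it is classified as L): it carries flag J.
By R3 (it is from a trusted device): it requires review.
By R6 (it requires review, it is classified as J1): it is sandboxed.
By R4 (it is sandboxed, it is in category H): it is in category V.
By R1 (it is in category V, it carries flag J, it has marker D): it is from an internal IP.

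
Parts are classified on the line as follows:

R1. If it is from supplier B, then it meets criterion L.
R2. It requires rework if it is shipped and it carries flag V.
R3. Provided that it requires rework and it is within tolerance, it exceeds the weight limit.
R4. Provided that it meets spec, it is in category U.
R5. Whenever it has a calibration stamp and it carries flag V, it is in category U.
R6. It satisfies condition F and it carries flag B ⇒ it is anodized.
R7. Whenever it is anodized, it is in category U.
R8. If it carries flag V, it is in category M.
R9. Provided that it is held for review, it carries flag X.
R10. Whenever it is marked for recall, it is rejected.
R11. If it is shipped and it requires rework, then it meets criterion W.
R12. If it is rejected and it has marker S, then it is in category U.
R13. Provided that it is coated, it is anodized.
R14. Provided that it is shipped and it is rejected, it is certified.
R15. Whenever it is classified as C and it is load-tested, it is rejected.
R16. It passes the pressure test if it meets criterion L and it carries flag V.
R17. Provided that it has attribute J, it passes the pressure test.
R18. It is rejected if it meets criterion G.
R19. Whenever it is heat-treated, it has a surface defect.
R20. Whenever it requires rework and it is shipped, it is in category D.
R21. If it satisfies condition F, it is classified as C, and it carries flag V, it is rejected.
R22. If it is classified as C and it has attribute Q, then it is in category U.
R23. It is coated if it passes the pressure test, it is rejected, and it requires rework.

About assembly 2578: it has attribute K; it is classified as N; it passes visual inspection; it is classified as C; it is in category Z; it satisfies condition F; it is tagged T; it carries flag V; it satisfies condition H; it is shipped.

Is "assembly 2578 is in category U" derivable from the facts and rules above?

Forward chaining from the given facts derives: requires rework, is in category M, meets criterion W, is in category D, is rejected, is certified.
Rules concluding "it is in category U": R4 needs "it meets spec"; R5 needs "it has a calibration stamp"; R7 needs "it is anodized"; R12 needs "it has marker S"; R22 needs "it has attribute Q" — none of these are established.

No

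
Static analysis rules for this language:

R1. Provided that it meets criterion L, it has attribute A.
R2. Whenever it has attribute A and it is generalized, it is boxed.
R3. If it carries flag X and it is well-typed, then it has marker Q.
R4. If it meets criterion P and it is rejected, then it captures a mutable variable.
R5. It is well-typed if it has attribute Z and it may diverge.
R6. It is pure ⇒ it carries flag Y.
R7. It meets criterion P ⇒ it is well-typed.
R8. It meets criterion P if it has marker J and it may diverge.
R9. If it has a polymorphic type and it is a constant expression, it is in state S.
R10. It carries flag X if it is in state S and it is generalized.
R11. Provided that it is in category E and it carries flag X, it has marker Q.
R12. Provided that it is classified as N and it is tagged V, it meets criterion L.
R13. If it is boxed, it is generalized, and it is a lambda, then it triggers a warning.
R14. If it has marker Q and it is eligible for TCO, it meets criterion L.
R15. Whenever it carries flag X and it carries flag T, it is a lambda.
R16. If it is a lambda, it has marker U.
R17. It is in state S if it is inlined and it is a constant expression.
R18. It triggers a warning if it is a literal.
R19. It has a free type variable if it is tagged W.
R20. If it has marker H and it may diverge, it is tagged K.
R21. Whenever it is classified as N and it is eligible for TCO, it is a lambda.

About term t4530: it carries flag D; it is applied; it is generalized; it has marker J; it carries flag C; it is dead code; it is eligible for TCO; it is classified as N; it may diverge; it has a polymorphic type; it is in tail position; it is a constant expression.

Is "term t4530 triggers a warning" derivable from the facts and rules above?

Yes

By R8 (it has marker J, it may diverge): it meets criterion P.
By R9 (it has a polymorphic type, it is a constant expression): it is in state S.
By R10 (it is in state S, it is generalized): it carries flag X.
By R21 (it is classified as N, it is eligible for TCO): it is a lambda.
By R7 (it meets criterion P): it is well-typed.
By R3 (it carries flag X, it is well-typed): it has marker Q.
By R14 (it has marker Q, it is eligible for TCO): it meets criterion L.
By R1 (it meets criterion L): it has attribute A.
By R2 (it has attribute A, it is generalized): it is boxed.
By R13 (it is boxed, it is generalized, it is a lambda): it triggers a warning.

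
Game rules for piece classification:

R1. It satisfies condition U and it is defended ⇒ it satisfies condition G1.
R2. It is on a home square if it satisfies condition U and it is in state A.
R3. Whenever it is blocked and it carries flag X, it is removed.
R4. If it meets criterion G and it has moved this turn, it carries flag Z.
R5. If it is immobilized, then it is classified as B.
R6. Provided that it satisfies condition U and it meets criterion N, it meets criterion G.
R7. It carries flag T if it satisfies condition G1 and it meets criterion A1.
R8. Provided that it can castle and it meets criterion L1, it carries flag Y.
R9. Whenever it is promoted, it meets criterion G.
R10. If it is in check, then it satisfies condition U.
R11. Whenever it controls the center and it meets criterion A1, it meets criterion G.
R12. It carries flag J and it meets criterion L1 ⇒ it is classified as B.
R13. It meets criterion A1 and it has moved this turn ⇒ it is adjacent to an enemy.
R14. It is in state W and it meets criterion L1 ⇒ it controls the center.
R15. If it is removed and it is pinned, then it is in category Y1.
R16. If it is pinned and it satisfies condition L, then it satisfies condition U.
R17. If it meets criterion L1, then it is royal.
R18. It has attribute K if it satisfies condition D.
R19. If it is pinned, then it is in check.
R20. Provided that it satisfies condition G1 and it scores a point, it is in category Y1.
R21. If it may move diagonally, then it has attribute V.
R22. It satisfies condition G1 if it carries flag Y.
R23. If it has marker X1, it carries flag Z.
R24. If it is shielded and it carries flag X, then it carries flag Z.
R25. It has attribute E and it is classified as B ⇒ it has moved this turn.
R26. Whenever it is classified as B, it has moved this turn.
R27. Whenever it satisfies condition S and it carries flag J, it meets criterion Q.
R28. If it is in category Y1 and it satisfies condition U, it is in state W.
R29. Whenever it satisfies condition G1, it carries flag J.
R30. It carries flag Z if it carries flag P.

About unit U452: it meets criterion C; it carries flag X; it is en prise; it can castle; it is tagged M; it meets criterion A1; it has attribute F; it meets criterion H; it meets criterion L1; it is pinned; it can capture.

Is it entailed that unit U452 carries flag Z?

Forward chaining from the given facts derives: carries flag Y, is royal, is in check, satisfies condition G1, carries flag J, carries flag T, satisfies condition U, is classified as B, has moved this turn, is adjacent to an enemy.
Rules concluding "it carries flag Z": R4 needs "it meets criterion G"; R23 needs "it has marker X1"; R24 needs "it is shielded"; R30 needs "it carries flag P" — none of these are established.

No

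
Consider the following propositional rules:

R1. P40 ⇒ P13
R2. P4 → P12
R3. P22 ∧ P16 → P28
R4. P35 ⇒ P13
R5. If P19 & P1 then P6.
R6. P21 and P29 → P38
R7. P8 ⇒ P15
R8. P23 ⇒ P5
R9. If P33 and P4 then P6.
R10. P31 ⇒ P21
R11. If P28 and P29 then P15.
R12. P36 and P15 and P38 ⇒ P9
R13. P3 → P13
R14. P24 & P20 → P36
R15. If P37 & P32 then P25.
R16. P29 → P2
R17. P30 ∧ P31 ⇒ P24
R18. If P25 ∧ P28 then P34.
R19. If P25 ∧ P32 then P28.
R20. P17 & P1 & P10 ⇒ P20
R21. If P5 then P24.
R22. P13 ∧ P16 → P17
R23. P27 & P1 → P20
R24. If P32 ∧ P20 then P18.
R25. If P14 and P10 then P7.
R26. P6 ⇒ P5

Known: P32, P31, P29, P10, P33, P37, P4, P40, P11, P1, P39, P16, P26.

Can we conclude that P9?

Yes

P13  (by R1: P40)
P6  (by R9: P33, P4)
P21  (by R10: P31)
P25  (by R15: P37, P32)
P28  (by R19: P25, P32)
P17  (by R22: P13, P16)
P5  (by R26: P6)
P38  (by R6: P21, P29)
P15  (by R11: P28, P29)
P20  (by R20: P17, P1, P10)
P24  (by R21: P5)
P36  (by R14: P24, P20)
P9  (by R12: P36, P15, P38)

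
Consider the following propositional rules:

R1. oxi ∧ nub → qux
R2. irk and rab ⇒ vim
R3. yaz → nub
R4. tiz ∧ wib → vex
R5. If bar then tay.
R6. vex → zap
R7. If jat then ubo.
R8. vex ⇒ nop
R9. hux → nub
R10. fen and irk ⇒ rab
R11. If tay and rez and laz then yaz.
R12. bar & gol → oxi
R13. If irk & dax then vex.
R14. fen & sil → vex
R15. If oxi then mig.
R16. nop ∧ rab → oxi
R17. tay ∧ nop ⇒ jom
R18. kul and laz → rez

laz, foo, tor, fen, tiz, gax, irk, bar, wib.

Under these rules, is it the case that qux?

Forward chaining from the given facts derives: vex, tay, zap, nop, rab, oxi, jom, vim, mig.
The only rule concluding qux is R1, which needs nub; that is never established.

No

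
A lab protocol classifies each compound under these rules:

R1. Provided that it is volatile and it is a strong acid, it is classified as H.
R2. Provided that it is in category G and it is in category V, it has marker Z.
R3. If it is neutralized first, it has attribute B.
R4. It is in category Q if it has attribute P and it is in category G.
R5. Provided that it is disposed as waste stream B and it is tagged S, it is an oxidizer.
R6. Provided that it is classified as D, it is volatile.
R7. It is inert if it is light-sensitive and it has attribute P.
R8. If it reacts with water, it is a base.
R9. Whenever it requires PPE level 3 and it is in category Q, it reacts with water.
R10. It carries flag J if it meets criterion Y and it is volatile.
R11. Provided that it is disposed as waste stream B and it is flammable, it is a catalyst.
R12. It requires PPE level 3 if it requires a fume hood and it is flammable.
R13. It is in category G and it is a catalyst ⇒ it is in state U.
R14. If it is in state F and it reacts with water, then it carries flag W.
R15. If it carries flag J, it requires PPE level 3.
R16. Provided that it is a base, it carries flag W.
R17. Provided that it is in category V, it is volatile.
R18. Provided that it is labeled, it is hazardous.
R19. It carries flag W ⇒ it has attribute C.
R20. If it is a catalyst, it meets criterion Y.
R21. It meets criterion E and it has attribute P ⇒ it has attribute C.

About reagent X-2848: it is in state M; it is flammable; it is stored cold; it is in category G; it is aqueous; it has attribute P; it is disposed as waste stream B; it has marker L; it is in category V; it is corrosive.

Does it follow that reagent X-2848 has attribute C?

By R4 (it has attribute P, it is in category G): it is in category Q.
By R11 (it is disposed as waste stream B, it is flammable): it is a catalyst.
By R17 (it is in category V): it is volatile.
By R20 (it is a catalyst): it meets criterion Y.
By R10 (it meets criterion Y, it is volatile): it carries flag J.
By R15 (it carries flag J): it requires PPE level 3.
By R9 (it requires PPE level 3, it is in category Q): it reacts with water.
By R8 (it reacts with water): it is a base.
By R16 (it is a base): it carries flag W.
By R19 (it carries flag W): it has attribute C.

Yes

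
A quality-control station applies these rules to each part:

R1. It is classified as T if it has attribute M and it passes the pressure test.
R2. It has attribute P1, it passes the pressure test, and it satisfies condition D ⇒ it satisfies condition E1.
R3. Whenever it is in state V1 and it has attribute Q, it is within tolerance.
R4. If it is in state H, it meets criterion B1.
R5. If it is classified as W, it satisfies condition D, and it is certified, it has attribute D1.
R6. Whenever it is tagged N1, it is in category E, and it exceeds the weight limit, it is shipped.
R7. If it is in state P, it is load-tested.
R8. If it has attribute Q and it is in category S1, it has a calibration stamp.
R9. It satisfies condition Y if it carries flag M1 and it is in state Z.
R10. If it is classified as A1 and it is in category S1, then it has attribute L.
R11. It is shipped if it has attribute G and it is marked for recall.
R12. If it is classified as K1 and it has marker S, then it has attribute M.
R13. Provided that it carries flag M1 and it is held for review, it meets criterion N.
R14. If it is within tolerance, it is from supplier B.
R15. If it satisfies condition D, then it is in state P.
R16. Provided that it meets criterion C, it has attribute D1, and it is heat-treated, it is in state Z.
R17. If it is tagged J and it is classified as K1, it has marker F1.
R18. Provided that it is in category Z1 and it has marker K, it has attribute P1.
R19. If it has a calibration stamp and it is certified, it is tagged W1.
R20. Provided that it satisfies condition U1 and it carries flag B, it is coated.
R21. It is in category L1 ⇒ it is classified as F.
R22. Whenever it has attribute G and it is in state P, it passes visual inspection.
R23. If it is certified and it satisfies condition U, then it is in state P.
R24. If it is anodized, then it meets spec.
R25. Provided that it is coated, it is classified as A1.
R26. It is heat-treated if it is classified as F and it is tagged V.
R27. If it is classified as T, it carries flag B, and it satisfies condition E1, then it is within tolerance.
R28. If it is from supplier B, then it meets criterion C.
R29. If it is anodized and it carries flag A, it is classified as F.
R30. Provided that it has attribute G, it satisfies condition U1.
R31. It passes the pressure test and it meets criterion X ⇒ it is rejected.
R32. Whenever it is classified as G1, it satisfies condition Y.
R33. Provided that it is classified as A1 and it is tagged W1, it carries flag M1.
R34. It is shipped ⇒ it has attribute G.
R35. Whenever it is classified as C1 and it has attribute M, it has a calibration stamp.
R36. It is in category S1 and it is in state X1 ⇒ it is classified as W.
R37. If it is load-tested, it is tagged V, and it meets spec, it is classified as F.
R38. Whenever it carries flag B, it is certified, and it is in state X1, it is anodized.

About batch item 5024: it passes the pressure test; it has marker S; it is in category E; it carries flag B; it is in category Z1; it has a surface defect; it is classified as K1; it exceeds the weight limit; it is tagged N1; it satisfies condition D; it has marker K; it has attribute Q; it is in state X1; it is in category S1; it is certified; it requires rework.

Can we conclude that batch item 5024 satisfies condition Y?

No

Forward chaining from the given facts derives: is shipped, has a calibration stamp, has attribute M, is in state P, has attribute P1, is tagged W1, has attribute G, is classified as W, is anodized, is classified as T, satisfies condition E1, has attribute D1, is load-tested, passes visual inspection, meets spec, is within tolerance, satisfies condition U1, is from supplier B, is coated, is classified as A1, meets criterion C, carries flag M1, has attribute L.
Rules concluding "it satisfies condition Y": R9 needs "it is in state Z"; R32 needs "it is classified as G1" — none of these are established.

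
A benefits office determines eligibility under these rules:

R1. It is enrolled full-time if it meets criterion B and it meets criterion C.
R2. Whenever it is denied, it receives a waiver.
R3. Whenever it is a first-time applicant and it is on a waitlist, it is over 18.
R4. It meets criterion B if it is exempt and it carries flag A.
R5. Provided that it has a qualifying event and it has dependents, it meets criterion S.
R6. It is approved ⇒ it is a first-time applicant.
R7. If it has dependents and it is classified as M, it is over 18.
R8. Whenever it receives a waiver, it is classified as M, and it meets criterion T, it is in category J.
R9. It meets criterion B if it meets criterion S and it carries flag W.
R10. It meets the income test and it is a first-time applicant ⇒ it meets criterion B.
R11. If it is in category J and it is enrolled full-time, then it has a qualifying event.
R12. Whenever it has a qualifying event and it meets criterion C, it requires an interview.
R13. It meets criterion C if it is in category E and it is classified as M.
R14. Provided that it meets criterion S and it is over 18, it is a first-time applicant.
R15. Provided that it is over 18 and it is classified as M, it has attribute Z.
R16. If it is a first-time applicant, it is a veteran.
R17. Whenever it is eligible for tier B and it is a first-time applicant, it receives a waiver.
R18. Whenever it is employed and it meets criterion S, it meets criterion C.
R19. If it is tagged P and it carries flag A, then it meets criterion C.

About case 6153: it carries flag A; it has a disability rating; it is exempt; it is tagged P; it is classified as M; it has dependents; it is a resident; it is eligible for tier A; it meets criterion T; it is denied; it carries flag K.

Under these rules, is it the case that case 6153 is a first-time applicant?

By R2 (it is denied): it receives a waiver.
By R4 (it is exempt, it carries flag A): it meets criterion B.
By R7 (it has dependents, it is classified as M): it is over 18.
By R8 (it receives a waiver, it is classified as M, it meets criterion T): it is in category J.
By R19 (it is tagged P, it carries flag A): it meets criterion C.
By R1 (it meets criterion B, it meets criterion C): it is enrolled full-time.
By R11 (it is in category J, it is enrolled full-time): it has a qualifying event.
By R5 (it has a qualifying event, it has dependents): it meets criterion S.
By R14 (it meets criterion S, it is over 18): it is a first-time applicant.

Yes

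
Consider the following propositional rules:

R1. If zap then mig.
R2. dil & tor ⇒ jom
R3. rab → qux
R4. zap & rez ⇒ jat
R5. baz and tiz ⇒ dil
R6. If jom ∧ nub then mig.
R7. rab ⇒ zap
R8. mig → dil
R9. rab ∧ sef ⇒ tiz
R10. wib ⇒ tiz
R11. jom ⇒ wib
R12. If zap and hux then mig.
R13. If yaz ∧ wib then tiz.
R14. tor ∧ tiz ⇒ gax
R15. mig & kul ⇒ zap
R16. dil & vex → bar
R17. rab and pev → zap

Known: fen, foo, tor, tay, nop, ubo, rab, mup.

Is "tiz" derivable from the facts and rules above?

Yes

zap  (by R7: rab)
mig  (by R1: zap)
dil  (by R8: mig)
jom  (by R2: dil, tor)
wib  (by R11: jom)
tiz  (by R10: wib)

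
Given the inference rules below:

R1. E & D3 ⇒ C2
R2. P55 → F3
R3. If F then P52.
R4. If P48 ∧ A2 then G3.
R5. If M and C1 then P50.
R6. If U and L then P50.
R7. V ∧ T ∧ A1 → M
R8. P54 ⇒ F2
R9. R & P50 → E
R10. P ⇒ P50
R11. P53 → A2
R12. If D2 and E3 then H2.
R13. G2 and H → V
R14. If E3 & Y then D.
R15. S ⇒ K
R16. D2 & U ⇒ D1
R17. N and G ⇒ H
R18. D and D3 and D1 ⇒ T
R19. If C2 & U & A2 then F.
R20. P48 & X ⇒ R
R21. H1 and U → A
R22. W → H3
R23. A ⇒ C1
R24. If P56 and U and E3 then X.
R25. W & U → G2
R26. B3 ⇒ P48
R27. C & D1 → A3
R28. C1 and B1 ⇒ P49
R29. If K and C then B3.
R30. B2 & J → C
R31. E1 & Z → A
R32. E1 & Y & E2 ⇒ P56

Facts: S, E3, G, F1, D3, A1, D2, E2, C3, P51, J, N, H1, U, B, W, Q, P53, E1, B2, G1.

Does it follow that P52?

Forward chaining from the given facts derives: A2, H2, K, D1, H, A, H3, C1, G2, C, V, A3, B3, P48, G3.
The only rule concluding P52 is R3, which needs F; that is never established.

No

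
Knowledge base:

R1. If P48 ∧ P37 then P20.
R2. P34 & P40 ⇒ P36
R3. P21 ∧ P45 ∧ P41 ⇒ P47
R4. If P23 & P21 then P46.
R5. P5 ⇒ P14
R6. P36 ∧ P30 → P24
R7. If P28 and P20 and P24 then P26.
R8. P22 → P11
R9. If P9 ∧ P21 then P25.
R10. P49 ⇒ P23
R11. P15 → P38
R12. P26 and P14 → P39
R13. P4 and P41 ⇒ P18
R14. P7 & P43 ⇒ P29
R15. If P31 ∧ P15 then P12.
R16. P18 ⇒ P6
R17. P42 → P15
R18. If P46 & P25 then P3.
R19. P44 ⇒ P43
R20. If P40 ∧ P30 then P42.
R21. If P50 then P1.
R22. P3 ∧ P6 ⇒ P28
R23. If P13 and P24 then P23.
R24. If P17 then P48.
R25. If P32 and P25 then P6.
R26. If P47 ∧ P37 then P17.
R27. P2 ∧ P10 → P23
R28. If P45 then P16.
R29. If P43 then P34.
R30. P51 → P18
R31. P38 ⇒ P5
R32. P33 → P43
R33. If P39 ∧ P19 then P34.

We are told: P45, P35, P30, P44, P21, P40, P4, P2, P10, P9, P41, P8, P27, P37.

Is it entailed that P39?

P47  (by R3: P21, P45, P41)
P25  (by R9: P9, P21)
P18  (by R13: P4, P41)
P6  (by R16: P18)
P43  (by R19: P44)
P42  (by R20: P40, P30)
P17  (by R26: P47, P37)
P23  (by R27: P2, P10)
P34  (by R29: P43)
P36  (by R2: P34, P40)
P46  (by R4: P23, P21)
P24  (by R6: P36, P30)
P15  (by R17: P42)
P3  (by R18: P46, P25)
P28  (by R22: P3, P6)
P48  (by R24: P17)
P20  (by R1: P48, P37)
P26  (by R7: P28, P20, P24)
P38  (by R11: P15)
P5  (by R31: P38)
P14  (by R5: P5)
P39  (by R12: P26, P14)

Yes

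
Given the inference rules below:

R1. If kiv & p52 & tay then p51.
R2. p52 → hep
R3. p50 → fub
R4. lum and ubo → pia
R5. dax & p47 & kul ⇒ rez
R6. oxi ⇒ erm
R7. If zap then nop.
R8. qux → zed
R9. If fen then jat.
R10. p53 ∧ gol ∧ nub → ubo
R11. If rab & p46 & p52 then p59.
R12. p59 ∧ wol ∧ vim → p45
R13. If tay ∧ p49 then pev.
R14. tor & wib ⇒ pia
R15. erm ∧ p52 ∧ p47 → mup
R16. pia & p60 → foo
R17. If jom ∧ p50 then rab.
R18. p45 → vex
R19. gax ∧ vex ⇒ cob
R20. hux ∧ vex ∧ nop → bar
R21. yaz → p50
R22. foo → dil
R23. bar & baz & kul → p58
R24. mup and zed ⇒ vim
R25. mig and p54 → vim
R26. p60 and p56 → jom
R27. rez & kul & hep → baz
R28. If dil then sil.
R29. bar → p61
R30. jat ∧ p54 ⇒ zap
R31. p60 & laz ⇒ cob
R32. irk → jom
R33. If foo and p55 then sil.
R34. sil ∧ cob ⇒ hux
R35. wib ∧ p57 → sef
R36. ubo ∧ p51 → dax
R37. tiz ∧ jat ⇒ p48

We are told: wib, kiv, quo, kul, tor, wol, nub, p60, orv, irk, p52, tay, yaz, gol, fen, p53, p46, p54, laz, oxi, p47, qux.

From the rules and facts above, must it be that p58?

p51  (by R1: kiv, p52, tay)
hep  (by R2: p52)
erm  (by R6: oxi)
zed  (by R8: qux)
jat  (by R9: fen)
ubo  (by R10: p53, gol, nub)
pia  (by R14: tor, wib)
mup  (by R15: erm, p52, p47)
foo  (by R16: pia, p60)
p50  (by R21: yaz)
dil  (by R22: foo)
vim  (by R24: mup, zed)
sil  (by R28: dil)
zap  (by R30: jat, p54)
cob  (by R31: p60, laz)
jom  (by R32: irk)
hux  (by R34: sil, cob)
dax  (by R36: ubo, p51)
rez  (by R5: dax, p47, kul)
nop  (by R7: zap)
rab  (by R17: jom, p50)
baz  (by R27: rez, kul, hep)
p59  (by R11: rab, p46, p52)
p45  (by R12: p59, wol, vim)
vex  (by R18: p45)
bar  (by R20: hux, vex, nop)
p58  (by R23: bar, baz, kul)

Yes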